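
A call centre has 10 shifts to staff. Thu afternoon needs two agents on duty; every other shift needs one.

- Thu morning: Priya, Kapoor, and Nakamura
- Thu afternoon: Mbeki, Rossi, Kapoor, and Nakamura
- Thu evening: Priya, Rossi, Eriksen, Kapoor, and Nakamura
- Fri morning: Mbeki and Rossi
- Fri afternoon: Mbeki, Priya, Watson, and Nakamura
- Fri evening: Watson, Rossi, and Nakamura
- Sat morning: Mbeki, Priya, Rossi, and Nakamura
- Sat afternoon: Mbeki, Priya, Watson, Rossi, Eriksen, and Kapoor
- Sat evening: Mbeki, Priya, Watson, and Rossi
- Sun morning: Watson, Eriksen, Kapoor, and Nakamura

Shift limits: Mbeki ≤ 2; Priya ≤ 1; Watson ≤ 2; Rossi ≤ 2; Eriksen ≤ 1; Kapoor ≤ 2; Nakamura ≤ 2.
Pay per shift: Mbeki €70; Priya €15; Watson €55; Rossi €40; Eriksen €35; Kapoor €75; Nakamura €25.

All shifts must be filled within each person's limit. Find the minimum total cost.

Picking the cheapest available agent for each shift independently would cost €245, but that ignores the shift limits.
An optimal schedule: Thu morning→Priya, Thu afternoon→Mbeki+Kapoor, Thu evening→Eriksen, Fri morning→Rossi, Fri afternoon→Nakamura, Fri evening→Nakamura, Sat morning→Rossi, Sat afternoon→Mbeki, Sat evening→Watson, Sun morning→Watson.
Total: 15 + 70 + 75 + 35 + 40 + 25 + 25 + 40 + 70 + 55 + 55 = €505.

€505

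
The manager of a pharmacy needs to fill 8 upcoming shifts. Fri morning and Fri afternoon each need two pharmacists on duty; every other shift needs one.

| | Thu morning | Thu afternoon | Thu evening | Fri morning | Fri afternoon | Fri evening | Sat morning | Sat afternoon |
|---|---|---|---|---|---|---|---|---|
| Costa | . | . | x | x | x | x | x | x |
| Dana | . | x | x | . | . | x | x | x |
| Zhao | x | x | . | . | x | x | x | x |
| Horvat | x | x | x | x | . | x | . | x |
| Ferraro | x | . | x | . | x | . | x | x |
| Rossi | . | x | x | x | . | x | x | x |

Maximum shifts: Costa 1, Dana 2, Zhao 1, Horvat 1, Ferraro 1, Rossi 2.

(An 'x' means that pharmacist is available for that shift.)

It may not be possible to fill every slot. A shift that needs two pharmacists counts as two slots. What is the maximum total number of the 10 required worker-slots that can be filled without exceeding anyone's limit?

Total capacity across all pharmacists is 1+2+1+1+1+2 = 8, and 10 slots are needed, so at most 8 can be filled.
An assignment achieving 8: Thu morning→Zhao, Thu afternoon→Dana, Thu evening→Dana, Fri morning→Costa+Horvat, Fri afternoon→Ferraro, Fri evening→Rossi, Sat morning→Rossi.
Loads: Costa 1/1, Dana 2/2, Zhao 1/1, Horvat 1/1, Ferraro 1/1, Rossi 2/2.

8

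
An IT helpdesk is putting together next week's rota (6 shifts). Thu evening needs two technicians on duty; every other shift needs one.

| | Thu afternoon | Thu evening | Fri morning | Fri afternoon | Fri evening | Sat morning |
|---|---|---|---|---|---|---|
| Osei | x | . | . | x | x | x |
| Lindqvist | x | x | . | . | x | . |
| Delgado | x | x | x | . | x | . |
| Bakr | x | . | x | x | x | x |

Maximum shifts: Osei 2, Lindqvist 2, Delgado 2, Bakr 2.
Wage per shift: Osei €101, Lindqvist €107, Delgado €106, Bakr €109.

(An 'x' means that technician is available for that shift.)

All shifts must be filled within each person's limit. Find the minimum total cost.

€737

Thu evening can only be covered by Lindqvist and Delgado, so that assignment is forced.
Picking the cheapest available technician for each shift independently would cost €723, but that ignores the shift limits.
An optimal schedule: Thu afternoon→Lindqvist, Thu evening→Lindqvist+Delgado, Fri morning→Delgado, Fri afternoon→Osei, Fri evening→Bakr, Sat morning→Osei.
Total: 107 + 107 + 106 + 106 + 101 + 109 + 101 = €737.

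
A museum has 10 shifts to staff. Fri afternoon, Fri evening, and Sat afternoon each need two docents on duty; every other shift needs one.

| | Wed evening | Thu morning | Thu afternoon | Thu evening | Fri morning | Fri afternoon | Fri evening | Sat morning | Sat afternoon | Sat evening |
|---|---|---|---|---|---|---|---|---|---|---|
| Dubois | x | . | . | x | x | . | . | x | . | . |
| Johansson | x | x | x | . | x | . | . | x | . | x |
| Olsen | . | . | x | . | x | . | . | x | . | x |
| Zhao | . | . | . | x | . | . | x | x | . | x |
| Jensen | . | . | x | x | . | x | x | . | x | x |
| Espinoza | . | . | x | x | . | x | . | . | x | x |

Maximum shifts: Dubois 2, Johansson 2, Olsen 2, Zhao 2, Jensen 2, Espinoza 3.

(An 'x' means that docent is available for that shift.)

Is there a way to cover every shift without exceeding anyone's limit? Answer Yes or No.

No

Total capacity is 13 and 13 slots are needed, so capacity alone doesn't rule it out.
Shifts {Fri afternoon, Fri evening, Sat afternoon} need 6 worker-slots in total, but the docents available for any of those shifts (Zhao, Jensen, and Espinoza) can supply at most 5 among them. So no valid schedule exists.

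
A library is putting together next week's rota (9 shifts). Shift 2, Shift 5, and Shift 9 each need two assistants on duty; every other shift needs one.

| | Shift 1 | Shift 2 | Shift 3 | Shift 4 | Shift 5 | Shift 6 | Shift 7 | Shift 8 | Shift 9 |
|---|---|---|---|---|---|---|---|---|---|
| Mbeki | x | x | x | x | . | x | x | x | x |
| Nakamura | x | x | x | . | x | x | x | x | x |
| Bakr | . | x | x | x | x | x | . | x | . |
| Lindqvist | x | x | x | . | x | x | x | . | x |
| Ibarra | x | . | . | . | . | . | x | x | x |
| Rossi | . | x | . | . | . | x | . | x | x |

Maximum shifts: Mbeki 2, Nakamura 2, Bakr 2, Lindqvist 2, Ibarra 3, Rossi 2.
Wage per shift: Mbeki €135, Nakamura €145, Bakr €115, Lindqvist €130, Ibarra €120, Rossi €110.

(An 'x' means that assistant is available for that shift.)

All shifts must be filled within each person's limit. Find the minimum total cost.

€1485

Picking the cheapest available assistant for each shift independently would cost €1390, but that ignores the shift limits.
An optimal schedule: Shift 1→Ibarra, Shift 2→Mbeki+Nakamura, Shift 3→Lindqvist, Shift 4→Bakr, Shift 5→Bakr+Lindqvist, Shift 6→Rossi, Shift 7→Ibarra, Shift 8→Rossi, Shift 9→Ibarra+Mbeki.
Total: 120 + 135 + 145 + 130 + 115 + 115 + 130 + 110 + 120 + 110 + 120 + 135 = €1485.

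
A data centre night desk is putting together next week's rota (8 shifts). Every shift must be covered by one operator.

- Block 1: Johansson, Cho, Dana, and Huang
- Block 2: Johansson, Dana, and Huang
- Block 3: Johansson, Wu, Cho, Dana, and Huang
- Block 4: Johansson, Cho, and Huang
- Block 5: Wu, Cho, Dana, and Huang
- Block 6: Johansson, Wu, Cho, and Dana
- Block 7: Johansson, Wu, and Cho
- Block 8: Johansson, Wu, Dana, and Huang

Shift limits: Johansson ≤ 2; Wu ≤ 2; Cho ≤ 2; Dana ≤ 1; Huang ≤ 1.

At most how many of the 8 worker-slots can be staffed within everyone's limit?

Total capacity across all operators is 2+2+2+1+1 = 8, and 8 slots are needed, so at most 8 can be filled.
An assignment achieving 8: Block 1→Cho, Block 2→Johansson, Block 3→Huang, Block 4→Johansson, Block 5→Wu, Block 6→Cho, Block 7→Wu, Block 8→Dana.
Loads: Johansson 2/2, Wu 2/2, Cho 2/2, Dana 1/1, Huang 1/1.

8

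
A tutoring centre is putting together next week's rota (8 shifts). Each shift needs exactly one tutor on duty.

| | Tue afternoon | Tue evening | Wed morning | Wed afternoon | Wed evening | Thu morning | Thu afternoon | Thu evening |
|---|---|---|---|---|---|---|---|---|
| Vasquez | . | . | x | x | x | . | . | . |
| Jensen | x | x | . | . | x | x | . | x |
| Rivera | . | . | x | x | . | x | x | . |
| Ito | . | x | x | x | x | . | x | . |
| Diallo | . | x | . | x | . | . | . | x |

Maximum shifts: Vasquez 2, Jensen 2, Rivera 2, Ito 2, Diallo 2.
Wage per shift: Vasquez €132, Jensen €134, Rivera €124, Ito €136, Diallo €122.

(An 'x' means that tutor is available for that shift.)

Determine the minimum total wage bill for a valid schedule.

Tue afternoon can only be covered by Jensen, so that assignment is forced.
Picking the cheapest available tutor for each shift independently would cost €1004, but that ignores the shift limits.
An optimal schedule: Tue afternoon→Jensen, Tue evening→Diallo, Wed morning→Vasquez, Wed afternoon→Vasquez, Wed evening→Jensen, Thu morning→Rivera, Thu afternoon→Rivera, Thu evening→Diallo.
Total: 134 + 122 + 132 + 132 + 134 + 124 + 124 + 122 = €1024.

€1024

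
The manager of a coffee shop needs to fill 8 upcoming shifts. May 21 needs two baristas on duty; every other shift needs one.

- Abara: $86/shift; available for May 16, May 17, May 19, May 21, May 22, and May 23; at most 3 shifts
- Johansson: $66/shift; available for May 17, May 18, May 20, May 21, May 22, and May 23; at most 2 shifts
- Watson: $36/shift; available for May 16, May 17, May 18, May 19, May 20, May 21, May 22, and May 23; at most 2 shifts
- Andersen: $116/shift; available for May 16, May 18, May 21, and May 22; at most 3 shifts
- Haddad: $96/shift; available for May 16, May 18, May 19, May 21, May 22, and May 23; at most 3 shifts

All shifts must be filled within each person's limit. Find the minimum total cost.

$654

Picking the cheapest available barista for each shift independently would cost $354, but that ignores the shift limits.
An optimal schedule: May 16→Abara, May 17→Watson, May 18→Johansson, May 19→Abara, May 20→Watson, May 21→Abara+Haddad, May 22→Haddad, May 23→Johansson.
Total: 86 + 36 + 66 + 86 + 36 + 86 + 96 + 96 + 66 = $654.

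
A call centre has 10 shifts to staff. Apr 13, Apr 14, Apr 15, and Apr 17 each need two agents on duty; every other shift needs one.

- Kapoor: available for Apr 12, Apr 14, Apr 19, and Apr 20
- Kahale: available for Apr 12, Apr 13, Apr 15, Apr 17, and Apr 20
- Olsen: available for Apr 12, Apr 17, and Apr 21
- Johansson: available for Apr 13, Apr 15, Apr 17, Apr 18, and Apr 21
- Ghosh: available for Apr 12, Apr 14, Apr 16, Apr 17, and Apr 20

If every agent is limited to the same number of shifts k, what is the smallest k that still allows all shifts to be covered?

3

With 5 agents and 14 worker-slots to fill, someone must work at least ⌈14/5⌉ = 3 shifts, so k ≥ 3.
k = 3 works: Apr 12→Kahale, Apr 13→Kahale+Johansson, Apr 14→Kapoor+Ghosh, Apr 15→Kahale+Johansson, Apr 16→Ghosh, Apr 17→Olsen+Ghosh, Apr 18→Johansson, Apr 19→Kapoor, Apr 20→Kapoor, Apr 21→Olsen.
Loads: Kapoor 3, Kahale 3, Olsen 2, Johansson 3, Ghosh 3 — all ≤ 3.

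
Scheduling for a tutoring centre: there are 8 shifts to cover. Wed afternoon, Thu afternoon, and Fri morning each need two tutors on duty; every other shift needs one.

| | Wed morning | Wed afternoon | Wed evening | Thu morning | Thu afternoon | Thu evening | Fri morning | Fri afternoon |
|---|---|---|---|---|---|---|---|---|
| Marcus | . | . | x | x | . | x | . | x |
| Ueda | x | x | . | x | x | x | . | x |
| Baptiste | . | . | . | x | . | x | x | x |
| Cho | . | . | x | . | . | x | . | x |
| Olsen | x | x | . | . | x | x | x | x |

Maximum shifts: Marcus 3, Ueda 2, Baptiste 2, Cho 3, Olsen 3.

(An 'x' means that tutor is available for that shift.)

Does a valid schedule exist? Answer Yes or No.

Total capacity is 13 and 11 slots are needed, so capacity alone doesn't rule it out.
Shifts {Wed morning, Wed afternoon, Thu afternoon, Fri morning} need 7 worker-slots in total, but the tutors available for any of those shifts (Ueda, Baptiste, and Olsen) can supply at most 6 among them. So no valid schedule exists.

No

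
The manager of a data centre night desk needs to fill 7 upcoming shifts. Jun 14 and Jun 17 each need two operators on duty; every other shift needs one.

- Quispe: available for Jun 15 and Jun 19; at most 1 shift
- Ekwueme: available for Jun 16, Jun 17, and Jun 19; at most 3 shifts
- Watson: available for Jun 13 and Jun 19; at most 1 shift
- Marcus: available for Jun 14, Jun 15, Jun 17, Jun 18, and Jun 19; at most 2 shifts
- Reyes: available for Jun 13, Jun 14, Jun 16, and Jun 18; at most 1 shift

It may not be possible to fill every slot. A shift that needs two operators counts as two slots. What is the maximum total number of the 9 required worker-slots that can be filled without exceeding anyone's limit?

8

Total capacity across all operators is 1+3+1+2+1 = 8, and 9 slots are needed, so at most 8 can be filled.
An assignment achieving 8: Jun 13→Watson, Jun 14→Marcus+Reyes, Jun 15→Quispe, Jun 16→Ekwueme, Jun 17→Ekwueme+Marcus, Jun 19→Ekwueme.
Loads: Quispe 1/1, Ekwueme 3/3, Watson 1/1, Marcus 2/2, Reyes 1/1.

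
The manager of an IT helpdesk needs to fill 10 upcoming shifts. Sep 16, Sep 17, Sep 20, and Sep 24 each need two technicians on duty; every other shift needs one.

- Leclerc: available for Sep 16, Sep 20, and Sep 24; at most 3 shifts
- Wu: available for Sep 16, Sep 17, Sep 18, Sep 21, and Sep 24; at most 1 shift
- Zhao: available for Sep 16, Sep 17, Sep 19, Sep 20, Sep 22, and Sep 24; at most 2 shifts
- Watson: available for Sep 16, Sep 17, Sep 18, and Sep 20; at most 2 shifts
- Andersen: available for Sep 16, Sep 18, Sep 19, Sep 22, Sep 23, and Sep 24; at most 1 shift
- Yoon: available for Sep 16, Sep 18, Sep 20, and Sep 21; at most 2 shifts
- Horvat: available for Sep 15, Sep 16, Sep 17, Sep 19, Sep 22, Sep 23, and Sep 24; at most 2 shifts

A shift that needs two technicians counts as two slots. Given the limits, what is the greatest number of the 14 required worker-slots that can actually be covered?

13

Total capacity across all technicians is 3+1+2+2+1+2+2 = 13, and 14 slots are needed, so at most 13 can be filled.
An assignment achieving 13: Sep 15→Horvat, Sep 16→Leclerc+Yoon, Sep 17→Watson+Horvat, Sep 18→Watson, Sep 19→Zhao, Sep 20→Leclerc+Yoon, Sep 21→Wu, Sep 22→Zhao, Sep 23→Andersen, Sep 24→Leclerc.
Loads: Leclerc 3/3, Wu 1/1, Zhao 2/2, Watson 2/2, Andersen 1/1, Yoon 2/2, Horvat 2/2.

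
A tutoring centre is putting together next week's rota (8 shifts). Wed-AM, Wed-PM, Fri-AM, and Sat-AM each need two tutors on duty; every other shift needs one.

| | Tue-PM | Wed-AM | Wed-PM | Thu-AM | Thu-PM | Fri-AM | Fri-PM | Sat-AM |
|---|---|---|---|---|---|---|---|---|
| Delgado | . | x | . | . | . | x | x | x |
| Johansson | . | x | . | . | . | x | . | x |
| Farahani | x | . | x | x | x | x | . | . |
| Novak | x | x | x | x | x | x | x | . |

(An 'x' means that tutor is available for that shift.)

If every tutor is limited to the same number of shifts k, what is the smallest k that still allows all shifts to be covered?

3

With 4 tutors and 12 worker-slots to fill, someone must work at least ⌈12/4⌉ = 3 shifts, so k ≥ 3.
k = 3 works: Tue-PM→Farahani, Wed-AM→Delgado+Johansson, Wed-PM→Farahani+Novak, Thu-AM→Farahani, Thu-PM→Novak, Fri-AM→Johansson+Novak, Fri-PM→Delgado, Sat-AM→Delgado+Johansson.
Loads: Delgado 3, Johansson 3, Farahani 3, Novak 3 — all ≤ 3.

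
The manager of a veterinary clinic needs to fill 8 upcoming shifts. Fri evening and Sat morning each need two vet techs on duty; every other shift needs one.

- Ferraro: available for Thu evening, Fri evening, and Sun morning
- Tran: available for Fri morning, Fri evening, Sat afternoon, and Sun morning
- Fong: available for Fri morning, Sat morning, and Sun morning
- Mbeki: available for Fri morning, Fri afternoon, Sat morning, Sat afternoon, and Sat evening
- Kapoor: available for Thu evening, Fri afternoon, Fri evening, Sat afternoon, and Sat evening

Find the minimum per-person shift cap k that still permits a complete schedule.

With 5 vet techs and 10 worker-slots to fill, someone must work at least ⌈10/5⌉ = 2 shifts, so k ≥ 2.
k = 2 works: Thu evening→Ferraro, Fri morning→Tran, Fri afternoon→Mbeki, Fri evening→Ferraro+Tran, Sat morning→Fong+Mbeki, Sat afternoon→Kapoor, Sat evening→Kapoor, Sun morning→Fong.
Loads: Ferraro 2, Tran 2, Fong 2, Mbeki 2, Kapoor 2 — all ≤ 2.

2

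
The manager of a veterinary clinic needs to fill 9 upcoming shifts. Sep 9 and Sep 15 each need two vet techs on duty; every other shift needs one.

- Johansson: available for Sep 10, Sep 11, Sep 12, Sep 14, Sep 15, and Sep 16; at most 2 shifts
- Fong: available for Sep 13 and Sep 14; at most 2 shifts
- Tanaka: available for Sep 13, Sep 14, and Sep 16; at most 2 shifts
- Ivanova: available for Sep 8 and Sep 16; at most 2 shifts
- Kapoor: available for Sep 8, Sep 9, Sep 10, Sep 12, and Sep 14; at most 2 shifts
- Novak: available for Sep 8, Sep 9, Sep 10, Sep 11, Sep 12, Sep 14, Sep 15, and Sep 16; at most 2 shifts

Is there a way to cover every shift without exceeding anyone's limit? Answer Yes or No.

No

Total capacity is 12 and 11 slots are needed, so capacity alone doesn't rule it out.
Shifts {Sep 9, Sep 10, Sep 11, Sep 12, Sep 15} need 7 worker-slots in total, but the vet techs available for any of those shifts (Johansson, Kapoor, and Novak) can supply at most 6 among them. So no valid schedule exists.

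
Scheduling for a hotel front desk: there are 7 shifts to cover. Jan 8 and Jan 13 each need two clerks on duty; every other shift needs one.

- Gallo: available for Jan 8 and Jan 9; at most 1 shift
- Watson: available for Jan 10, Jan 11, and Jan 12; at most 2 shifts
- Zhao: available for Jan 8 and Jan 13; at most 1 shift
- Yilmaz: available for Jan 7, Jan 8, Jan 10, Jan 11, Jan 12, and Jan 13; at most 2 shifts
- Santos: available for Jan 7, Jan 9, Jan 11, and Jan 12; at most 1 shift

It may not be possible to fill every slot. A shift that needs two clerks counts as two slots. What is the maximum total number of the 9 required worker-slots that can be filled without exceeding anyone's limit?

Total capacity across all clerks is 1+2+1+2+1 = 7, and 9 slots are needed, so at most 7 can be filled.
An assignment achieving 7: Jan 7→Yilmaz, Jan 9→Gallo, Jan 10→Watson, Jan 11→Watson, Jan 12→Santos, Jan 13→Zhao+Yilmaz.
Loads: Gallo 1/1, Watson 2/2, Zhao 1/1, Yilmaz 2/2, Santos 1/1.

7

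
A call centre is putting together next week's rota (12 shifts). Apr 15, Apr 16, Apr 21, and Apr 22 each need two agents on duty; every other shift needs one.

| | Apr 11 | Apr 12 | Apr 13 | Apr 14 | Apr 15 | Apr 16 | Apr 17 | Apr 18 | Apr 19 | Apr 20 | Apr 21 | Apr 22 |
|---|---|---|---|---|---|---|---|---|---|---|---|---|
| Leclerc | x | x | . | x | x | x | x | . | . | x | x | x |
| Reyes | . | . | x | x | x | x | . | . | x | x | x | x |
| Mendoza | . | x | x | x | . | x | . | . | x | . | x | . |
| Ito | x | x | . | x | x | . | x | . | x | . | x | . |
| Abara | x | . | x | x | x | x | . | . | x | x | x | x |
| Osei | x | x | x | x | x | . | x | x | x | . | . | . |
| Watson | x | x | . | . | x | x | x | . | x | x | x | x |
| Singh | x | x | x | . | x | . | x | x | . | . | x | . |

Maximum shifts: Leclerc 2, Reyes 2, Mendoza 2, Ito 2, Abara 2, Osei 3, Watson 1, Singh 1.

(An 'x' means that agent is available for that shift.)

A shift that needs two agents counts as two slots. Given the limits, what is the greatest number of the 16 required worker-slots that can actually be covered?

15

Total capacity across all agents is 2+2+2+2+2+3+1+1 = 15, and 16 slots are needed, so at most 15 can be filled.
An assignment achieving 15: Apr 11→Ito, Apr 12→Mendoza, Apr 13→Reyes, Apr 14→Abara, Apr 15→Osei+Watson, Apr 16→Mendoza+Abara, Apr 17→Ito, Apr 18→Osei, Apr 19→Osei, Apr 20→Leclerc, Apr 21→Singh, Apr 22→Leclerc+Reyes.
Loads: Leclerc 2/2, Reyes 2/2, Mendoza 2/2, Ito 2/2, Abara 2/2, Osei 3/3, Watson 1/1, Singh 1/1.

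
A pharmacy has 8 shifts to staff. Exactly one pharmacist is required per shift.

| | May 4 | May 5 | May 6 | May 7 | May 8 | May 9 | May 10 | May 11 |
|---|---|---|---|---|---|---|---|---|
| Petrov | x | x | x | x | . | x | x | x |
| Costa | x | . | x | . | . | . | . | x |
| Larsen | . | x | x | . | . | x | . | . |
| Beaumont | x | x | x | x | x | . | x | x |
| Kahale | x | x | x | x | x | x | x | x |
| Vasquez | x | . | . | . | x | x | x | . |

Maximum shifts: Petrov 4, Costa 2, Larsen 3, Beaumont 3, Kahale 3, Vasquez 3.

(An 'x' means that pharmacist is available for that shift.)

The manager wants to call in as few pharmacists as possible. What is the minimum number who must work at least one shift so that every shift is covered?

3

8 slots to fill and no one can take more than 4, so at least ⌈8/4⌉ = 2 pharmacists are needed.
Any 2 pharmacists together have capacity at most 4+3 = 7 < 8 slots, so 2 can never suffice.
Petrov, Costa, and Beaumont alone can cover everything: May 4→Costa, May 5→Petrov, May 6→Costa, May 7→Petrov, May 8→Beaumont, May 9→Petrov, May 10→Petrov, May 11→Beaumont.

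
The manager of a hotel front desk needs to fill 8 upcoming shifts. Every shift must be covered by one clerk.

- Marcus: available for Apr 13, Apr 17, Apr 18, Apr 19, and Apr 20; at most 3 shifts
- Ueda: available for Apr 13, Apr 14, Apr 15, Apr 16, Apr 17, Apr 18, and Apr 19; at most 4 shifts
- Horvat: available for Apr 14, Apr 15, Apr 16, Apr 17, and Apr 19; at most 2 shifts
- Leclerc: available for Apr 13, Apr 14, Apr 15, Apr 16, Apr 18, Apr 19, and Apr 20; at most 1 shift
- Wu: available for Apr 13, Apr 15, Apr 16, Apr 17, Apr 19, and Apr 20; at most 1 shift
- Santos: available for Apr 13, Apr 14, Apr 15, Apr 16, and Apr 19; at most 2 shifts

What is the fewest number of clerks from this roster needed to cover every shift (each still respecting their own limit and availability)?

8 slots to fill and no one can take more than 4, so at least ⌈8/4⌉ = 2 clerks are needed.
Any 2 clerks together have capacity at most 4+3 = 7 < 8 slots, so 2 can never suffice.
Marcus, Ueda, and Horvat alone can cover everything: Apr 13→Marcus, Apr 14→Ueda, Apr 15→Ueda, Apr 16→Ueda, Apr 17→Ueda, Apr 18→Marcus, Apr 19→Horvat, Apr 20→Marcus.

3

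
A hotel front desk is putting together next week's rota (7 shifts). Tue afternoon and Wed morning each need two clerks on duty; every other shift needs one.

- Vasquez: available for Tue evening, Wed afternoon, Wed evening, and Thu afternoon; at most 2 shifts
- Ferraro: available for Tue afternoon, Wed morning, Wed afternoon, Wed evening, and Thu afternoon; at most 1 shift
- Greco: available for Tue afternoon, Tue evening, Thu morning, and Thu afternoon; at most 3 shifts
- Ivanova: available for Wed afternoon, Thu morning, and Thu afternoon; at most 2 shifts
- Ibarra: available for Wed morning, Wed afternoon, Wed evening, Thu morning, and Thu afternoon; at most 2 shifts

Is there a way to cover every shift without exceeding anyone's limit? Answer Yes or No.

No

Total capacity is 10 and 9 slots are needed, so capacity alone doesn't rule it out.
Shifts {Tue afternoon, Wed morning} need 4 worker-slots in total, but the clerks available for any of those shifts (Ferraro, Greco, and Ibarra) can supply at most 3 among them. So no valid schedule exists.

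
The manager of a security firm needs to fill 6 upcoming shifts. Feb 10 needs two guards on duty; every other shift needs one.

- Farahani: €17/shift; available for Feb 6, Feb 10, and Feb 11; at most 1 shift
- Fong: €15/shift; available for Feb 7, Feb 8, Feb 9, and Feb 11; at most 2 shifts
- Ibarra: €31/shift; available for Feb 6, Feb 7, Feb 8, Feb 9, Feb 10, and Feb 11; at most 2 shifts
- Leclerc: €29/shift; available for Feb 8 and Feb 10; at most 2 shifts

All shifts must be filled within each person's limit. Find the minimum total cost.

Picking the cheapest available guard for each shift independently would cost €123, but that ignores the shift limits.
An optimal schedule: Feb 6→Farahani, Feb 7→Fong, Feb 8→Leclerc, Feb 9→Fong, Feb 10→Ibarra+Leclerc, Feb 11→Ibarra.
Total: 17 + 15 + 29 + 15 + 31 + 29 + 31 = €167.

€167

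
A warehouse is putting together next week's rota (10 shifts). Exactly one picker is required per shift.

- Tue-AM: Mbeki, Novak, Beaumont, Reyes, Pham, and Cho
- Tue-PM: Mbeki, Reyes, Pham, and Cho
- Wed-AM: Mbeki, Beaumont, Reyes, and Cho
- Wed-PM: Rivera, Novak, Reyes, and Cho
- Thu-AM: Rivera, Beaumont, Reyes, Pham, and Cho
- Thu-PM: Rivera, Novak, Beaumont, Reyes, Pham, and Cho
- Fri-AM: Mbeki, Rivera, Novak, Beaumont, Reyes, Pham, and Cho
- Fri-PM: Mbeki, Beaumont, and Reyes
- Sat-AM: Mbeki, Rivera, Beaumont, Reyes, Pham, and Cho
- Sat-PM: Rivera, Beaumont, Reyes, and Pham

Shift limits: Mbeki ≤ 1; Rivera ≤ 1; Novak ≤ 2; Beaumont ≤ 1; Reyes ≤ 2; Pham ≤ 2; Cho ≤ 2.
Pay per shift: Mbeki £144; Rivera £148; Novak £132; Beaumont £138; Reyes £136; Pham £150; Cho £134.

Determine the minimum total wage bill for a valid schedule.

£1384

Picking the cheapest available picker for each shift independently would cost £1336, but that ignores the shift limits.
An optimal schedule: Tue-AM→Novak, Tue-PM→Cho, Wed-AM→Cho, Wed-PM→Novak, Thu-AM→Beaumont, Thu-PM→Rivera, Fri-AM→Pham, Fri-PM→Reyes, Sat-AM→Mbeki, Sat-PM→Reyes.
Total: 132 + 134 + 134 + 132 + 138 + 148 + 150 + 136 + 144 + 136 = £1384.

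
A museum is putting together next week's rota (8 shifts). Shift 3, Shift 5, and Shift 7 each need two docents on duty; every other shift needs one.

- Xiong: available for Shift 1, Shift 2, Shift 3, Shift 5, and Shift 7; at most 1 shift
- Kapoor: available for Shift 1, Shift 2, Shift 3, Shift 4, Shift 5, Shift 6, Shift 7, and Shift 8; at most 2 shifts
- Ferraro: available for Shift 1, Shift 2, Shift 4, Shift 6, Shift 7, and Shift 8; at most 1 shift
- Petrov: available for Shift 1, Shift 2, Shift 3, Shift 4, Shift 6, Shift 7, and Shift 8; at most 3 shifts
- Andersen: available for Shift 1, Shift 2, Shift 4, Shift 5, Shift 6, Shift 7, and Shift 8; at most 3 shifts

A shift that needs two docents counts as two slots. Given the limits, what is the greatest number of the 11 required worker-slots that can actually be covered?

Total capacity across all docents is 1+2+1+3+3 = 10, and 11 slots are needed, so at most 10 can be filled.
An assignment achieving 10: Shift 1→Petrov, Shift 2→Andersen, Shift 3→Xiong+Kapoor, Shift 4→Ferraro, Shift 5→Kapoor+Andersen, Shift 6→Petrov, Shift 7→Andersen, Shift 8→Petrov.
Loads: Xiong 1/1, Kapoor 2/2, Ferraro 1/1, Petrov 3/3, Andersen 3/3.

10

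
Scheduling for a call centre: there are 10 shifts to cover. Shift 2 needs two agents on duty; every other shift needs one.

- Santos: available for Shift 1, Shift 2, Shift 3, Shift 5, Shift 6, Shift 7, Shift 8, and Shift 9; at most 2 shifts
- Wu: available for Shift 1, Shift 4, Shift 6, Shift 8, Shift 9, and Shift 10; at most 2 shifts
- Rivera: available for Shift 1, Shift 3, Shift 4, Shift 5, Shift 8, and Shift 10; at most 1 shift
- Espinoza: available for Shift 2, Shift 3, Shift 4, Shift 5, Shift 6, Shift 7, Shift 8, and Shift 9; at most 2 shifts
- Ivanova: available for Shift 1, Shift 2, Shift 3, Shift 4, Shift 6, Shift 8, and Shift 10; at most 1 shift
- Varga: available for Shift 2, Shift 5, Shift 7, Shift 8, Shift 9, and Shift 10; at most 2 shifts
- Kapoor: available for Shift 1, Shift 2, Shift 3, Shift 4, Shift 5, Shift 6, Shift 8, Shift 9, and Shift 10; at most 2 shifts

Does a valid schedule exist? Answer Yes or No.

One valid schedule: Shift 1→Santos, Shift 2→Varga+Kapoor, Shift 3→Rivera, Shift 4→Wu, Shift 5→Espinoza, Shift 6→Wu, Shift 7→Santos, Shift 8→Varga, Shift 9→Espinoza, Shift 10→Ivanova.
Loads: Santos 2/2, Wu 2/2, Rivera 1/1, Espinoza 2/2, Ivanova 1/1, Varga 2/2, Kapoor 1/2 — all within limits.

Yes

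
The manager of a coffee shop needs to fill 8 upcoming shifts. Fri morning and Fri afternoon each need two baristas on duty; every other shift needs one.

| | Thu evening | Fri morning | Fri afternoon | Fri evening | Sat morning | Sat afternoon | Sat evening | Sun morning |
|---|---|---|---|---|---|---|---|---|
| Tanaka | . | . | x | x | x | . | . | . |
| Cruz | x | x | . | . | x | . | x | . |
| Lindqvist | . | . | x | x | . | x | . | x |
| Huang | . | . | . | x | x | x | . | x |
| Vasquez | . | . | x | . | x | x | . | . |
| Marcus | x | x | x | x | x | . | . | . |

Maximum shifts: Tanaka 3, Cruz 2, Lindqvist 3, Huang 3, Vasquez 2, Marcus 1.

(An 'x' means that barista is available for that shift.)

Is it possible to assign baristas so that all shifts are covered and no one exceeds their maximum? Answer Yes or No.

Total capacity is 14 and 10 slots are needed, so capacity alone doesn't rule it out.
Shifts {Thu evening, Fri morning, Sat evening} need 4 worker-slots in total, but the baristas available for any of those shifts (Cruz and Marcus) can supply at most 3 among them. So no valid schedule exists.

No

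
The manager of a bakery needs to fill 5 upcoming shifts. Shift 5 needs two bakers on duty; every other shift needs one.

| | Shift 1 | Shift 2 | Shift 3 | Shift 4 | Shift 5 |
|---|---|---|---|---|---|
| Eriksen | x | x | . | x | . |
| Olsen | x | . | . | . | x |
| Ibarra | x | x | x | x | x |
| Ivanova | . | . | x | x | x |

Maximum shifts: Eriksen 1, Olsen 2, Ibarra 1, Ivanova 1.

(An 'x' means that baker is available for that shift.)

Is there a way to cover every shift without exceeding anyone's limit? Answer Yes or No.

No

Shifts {Shift 2, Shift 3, Shift 4, Shift 5} need 5 worker-slots in total, but the bakers available for any of those shifts (Eriksen, Olsen, Ibarra, and Ivanova) can supply at most 4 among them. So no valid schedule exists.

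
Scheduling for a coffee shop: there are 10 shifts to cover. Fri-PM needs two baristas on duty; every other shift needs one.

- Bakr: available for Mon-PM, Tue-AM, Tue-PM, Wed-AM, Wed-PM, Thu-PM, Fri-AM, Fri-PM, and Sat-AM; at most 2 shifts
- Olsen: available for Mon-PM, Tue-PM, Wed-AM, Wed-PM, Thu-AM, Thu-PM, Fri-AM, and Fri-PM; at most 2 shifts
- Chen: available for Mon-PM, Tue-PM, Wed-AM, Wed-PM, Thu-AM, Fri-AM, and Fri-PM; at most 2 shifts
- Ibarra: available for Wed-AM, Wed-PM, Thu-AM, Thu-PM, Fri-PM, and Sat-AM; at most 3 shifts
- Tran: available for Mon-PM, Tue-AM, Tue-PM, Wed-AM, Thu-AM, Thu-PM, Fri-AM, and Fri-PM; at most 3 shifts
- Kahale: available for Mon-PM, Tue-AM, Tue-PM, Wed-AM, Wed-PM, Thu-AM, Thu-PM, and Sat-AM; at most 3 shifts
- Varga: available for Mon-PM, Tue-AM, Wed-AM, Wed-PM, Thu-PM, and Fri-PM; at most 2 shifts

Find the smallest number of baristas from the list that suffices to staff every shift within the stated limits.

4

11 slots to fill and no one can take more than 3, so at least ⌈11/3⌉ = 4 baristas are needed.
Bakr, Ibarra, Tran, and Kahale alone can cover everything: Mon-PM→Bakr, Tue-AM→Tran, Tue-PM→Tran, Wed-AM→Kahale, Wed-PM→Ibarra, Thu-AM→Ibarra, Thu-PM→Kahale, Fri-AM→Bakr, Fri-PM→Ibarra+Tran, Sat-AM→Kahale.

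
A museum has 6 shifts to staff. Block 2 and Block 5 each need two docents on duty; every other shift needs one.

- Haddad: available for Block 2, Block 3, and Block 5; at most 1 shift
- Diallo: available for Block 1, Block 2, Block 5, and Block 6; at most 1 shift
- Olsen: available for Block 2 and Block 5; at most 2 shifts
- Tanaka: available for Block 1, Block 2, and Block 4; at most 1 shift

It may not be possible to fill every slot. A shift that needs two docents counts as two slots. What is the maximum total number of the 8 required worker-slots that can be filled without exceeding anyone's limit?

Total capacity across all docents is 1+1+2+1 = 5, and 8 slots are needed, so at most 5 can be filled.
An assignment achieving 5: Block 2→Olsen, Block 3→Haddad, Block 4→Tanaka, Block 5→Olsen, Block 6→Diallo.
Loads: Haddad 1/1, Diallo 1/1, Olsen 2/2, Tanaka 1/1.

5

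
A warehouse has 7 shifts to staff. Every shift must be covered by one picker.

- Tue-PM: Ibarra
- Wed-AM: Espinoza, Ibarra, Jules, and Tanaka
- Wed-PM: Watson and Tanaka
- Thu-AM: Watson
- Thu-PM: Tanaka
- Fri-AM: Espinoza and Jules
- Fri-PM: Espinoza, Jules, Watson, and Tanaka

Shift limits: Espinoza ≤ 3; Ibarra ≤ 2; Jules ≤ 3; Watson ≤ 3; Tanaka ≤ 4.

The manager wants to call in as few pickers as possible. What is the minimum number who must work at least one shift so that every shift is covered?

7 slots to fill and no one can take more than 4, so at least ⌈7/4⌉ = 2 pickers are needed.
Shifts {Tue-PM, Thu-AM, Thu-PM, Fri-AM} need 4 slots, but among the pickers available for them (Espinoza, Ibarra, Jules, Watson, and Tanaka) any 3 together supply at most 3. So 3 pickers are not enough.
Espinoza, Ibarra, Watson, and Tanaka alone can cover everything: Tue-PM→Ibarra, Wed-AM→Espinoza, Wed-PM→Watson, Thu-AM→Watson, Thu-PM→Tanaka, Fri-AM→Espinoza, Fri-PM→Espinoza.

4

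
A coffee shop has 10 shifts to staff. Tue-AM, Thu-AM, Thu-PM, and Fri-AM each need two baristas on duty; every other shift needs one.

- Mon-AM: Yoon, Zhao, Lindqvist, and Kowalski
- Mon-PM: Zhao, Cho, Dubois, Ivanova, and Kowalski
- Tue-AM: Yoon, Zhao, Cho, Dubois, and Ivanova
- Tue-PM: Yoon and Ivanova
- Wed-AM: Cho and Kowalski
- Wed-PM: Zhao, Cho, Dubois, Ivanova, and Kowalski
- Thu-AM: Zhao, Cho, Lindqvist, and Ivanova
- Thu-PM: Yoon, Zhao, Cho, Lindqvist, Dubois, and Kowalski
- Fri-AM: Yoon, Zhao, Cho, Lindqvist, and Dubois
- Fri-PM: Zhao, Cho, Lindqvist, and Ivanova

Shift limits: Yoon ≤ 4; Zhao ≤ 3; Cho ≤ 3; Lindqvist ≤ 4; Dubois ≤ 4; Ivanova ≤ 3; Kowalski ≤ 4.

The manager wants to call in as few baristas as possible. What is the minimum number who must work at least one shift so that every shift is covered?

14 slots to fill and no one can take more than 4, so at least ⌈14/4⌉ = 4 baristas are needed.
Yoon, Zhao, Cho, and Lindqvist alone can cover everything: Mon-AM→Yoon, Mon-PM→Zhao, Tue-AM→Yoon+Zhao, Tue-PM→Yoon, Wed-AM→Cho, Wed-PM→Zhao, Thu-AM→Cho+Lindqvist, Thu-PM→Yoon+Lindqvist, Fri-AM→Cho+Lindqvist, Fri-PM→Lindqvist.

4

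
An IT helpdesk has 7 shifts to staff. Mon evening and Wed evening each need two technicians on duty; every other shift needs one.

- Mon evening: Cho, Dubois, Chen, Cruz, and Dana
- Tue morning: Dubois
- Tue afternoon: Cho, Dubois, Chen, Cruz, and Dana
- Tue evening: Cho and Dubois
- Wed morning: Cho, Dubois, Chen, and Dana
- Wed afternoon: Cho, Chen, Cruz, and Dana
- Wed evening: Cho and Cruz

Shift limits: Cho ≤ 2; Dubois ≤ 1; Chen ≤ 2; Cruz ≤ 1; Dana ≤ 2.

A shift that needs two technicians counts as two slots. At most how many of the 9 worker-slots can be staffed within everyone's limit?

8

Total capacity across all technicians is 2+1+2+1+2 = 8, and 9 slots are needed, so at most 8 can be filled.
An assignment achieving 8: Mon evening→Dana, Tue morning→Dubois, Tue afternoon→Dana, Tue evening→Cho, Wed morning→Chen, Wed afternoon→Chen, Wed evening→Cho+Cruz.
Loads: Cho 2/2, Dubois 1/1, Chen 2/2, Cruz 1/1, Dana 2/2.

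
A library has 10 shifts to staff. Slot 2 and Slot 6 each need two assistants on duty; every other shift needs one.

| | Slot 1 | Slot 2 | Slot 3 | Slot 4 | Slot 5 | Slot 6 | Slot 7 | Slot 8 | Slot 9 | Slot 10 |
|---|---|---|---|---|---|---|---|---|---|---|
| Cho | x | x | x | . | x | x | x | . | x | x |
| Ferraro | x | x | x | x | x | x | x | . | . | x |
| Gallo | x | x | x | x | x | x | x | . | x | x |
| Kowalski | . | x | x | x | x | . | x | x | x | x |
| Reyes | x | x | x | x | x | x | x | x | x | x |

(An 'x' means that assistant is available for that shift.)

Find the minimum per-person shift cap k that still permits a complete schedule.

With 5 assistants and 12 worker-slots to fill, someone must work at least ⌈12/5⌉ = 3 shifts, so k ≥ 3.
k = 3 works: Slot 1→Cho, Slot 2→Gallo+Kowalski, Slot 3→Cho, Slot 4→Ferraro, Slot 5→Ferraro, Slot 6→Gallo+Reyes, Slot 7→Ferraro, Slot 8→Kowalski, Slot 9→Cho, Slot 10→Gallo.
Loads: Cho 3, Ferraro 3, Gallo 3, Kowalski 2, Reyes 1 — all ≤ 3.

3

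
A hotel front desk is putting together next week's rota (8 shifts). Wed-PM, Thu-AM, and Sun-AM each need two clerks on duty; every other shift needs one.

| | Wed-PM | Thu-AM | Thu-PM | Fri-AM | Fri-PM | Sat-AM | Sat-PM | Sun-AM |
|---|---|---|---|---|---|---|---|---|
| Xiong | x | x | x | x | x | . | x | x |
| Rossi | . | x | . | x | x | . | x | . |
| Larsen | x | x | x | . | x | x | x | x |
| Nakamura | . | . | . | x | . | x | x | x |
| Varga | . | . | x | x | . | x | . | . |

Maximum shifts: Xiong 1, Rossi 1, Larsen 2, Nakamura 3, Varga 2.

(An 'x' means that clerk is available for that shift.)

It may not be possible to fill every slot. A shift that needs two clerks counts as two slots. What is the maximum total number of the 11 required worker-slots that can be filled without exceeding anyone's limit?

9

Total capacity across all clerks is 1+1+2+3+2 = 9, and 11 slots are needed, so at most 9 can be filled.
An assignment achieving 9: Wed-PM→Xiong+Larsen, Thu-AM→Rossi+Larsen, Thu-PM→Varga, Fri-AM→Varga, Sat-AM→Nakamura, Sat-PM→Nakamura, Sun-AM→Nakamura.
Loads: Xiong 1/1, Rossi 1/1, Larsen 2/2, Nakamura 3/3, Varga 2/2.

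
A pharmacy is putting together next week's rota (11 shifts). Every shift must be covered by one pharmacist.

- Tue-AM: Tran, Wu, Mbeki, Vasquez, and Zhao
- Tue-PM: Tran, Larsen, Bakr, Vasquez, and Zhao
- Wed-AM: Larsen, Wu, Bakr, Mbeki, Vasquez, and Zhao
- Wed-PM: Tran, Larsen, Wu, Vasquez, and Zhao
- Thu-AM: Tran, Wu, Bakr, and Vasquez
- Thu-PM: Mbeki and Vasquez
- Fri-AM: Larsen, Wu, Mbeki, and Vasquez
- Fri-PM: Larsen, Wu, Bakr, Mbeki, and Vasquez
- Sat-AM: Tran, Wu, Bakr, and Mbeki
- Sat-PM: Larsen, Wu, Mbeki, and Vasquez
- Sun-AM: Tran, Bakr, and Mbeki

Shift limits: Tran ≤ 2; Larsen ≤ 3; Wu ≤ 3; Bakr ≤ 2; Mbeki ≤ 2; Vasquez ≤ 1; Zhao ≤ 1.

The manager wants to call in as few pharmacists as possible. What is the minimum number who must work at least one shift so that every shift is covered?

11 slots to fill and no one can take more than 3, so at least ⌈11/3⌉ = 4 pharmacists are needed.
Any 4 pharmacists together have capacity at most 3+3+2+2 = 10 < 11 slots, so 4 can never suffice.
Tran, Larsen, Wu, Bakr, and Mbeki alone can cover everything: Tue-AM→Tran, Tue-PM→Tran, Wed-AM→Wu, Wed-PM→Larsen, Thu-AM→Wu, Thu-PM→Mbeki, Fri-AM→Larsen, Fri-PM→Wu, Sat-AM→Bakr, Sat-PM→Larsen, Sun-AM→Bakr.

5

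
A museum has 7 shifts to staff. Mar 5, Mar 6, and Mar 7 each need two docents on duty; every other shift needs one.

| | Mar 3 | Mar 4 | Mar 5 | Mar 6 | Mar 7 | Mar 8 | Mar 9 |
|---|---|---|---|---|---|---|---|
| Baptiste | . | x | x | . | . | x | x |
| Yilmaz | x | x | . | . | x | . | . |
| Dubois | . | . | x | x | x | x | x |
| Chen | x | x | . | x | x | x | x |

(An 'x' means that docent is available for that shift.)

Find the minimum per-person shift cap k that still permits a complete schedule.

3

With 4 docents and 10 worker-slots to fill, someone must work at least ⌈10/4⌉ = 3 shifts, so k ≥ 3.
k = 3 works: Mar 3→Yilmaz, Mar 4→Baptiste, Mar 5→Baptiste+Dubois, Mar 6→Dubois+Chen, Mar 7→Yilmaz+Dubois, Mar 8→Baptiste, Mar 9→Chen.
Loads: Baptiste 3, Yilmaz 2, Dubois 3, Chen 2 — all ≤ 3.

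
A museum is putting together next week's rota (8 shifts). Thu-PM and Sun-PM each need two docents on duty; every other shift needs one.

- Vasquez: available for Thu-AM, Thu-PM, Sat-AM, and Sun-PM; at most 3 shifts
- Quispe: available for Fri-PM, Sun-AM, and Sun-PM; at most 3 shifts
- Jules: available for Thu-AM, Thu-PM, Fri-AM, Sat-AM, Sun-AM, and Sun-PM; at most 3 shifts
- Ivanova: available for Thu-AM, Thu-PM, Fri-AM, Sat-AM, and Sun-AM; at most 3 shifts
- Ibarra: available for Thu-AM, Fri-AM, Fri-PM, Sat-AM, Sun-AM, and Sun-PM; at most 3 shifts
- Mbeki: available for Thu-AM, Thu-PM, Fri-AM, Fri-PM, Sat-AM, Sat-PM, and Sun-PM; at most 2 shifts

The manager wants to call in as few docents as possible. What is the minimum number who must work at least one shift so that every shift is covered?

10 slots to fill and no one can take more than 3, so at least ⌈10/3⌉ = 4 docents are needed.
Vasquez, Quispe, Jules, and Mbeki alone can cover everything: Thu-AM→Vasquez, Thu-PM→Vasquez+Jules, Fri-AM→Jules, Fri-PM→Quispe, Sat-AM→Vasquez, Sat-PM→Mbeki, Sun-AM→Quispe, Sun-PM→Quispe+Jules.

4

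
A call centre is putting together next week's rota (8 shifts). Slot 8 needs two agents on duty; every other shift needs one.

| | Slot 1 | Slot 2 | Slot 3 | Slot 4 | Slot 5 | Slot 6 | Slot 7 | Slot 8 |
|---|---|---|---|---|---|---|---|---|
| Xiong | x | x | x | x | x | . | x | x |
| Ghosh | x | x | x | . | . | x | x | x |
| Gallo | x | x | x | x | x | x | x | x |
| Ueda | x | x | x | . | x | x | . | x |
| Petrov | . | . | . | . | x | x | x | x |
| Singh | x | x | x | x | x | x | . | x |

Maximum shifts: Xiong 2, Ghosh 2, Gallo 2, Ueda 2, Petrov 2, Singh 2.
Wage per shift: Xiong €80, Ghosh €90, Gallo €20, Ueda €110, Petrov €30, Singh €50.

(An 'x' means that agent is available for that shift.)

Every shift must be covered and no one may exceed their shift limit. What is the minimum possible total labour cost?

Picking the cheapest available agent for each shift independently would cost €190, but that ignores the shift limits.
An optimal schedule: Slot 1→Singh, Slot 2→Singh, Slot 3→Xiong, Slot 4→Gallo, Slot 5→Petrov, Slot 6→Petrov, Slot 7→Gallo, Slot 8→Xiong+Ghosh.
Total: 50 + 50 + 80 + 20 + 30 + 30 + 20 + 80 + 90 = €450.

€450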